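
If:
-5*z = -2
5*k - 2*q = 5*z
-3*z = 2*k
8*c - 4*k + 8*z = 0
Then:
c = -7/10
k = -3/5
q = -5/2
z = 2/5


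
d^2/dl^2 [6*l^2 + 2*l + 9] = 12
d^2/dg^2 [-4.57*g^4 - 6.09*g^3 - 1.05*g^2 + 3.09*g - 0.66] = -54.84*g^2 - 36.54*g - 2.1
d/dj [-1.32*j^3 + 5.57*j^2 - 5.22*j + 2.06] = -3.96*j^2 + 11.14*j - 5.22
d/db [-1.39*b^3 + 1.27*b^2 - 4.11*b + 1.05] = -4.17*b^2 + 2.54*b - 4.11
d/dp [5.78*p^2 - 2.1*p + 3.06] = 11.56*p - 2.1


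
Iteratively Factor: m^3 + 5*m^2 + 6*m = (m + 2)*(m^2 + 3*m) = (m + 2)*(m + 3)*(m)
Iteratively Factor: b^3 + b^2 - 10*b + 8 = (b - 2)*(b^2 + 3*b - 4) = (b - 2)*(b + 4)*(b - 1)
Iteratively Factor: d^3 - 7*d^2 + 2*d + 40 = (d - 5)*(d^2 - 2*d - 8) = (d - 5)*(d - 4)*(d + 2)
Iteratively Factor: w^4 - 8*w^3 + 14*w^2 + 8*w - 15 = (w + 1)*(w^3 - 9*w^2 + 23*w - 15) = (w - 3)*(w + 1)*(w^2 - 6*w + 5) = (w - 5)*(w - 3)*(w + 1)*(w - 1)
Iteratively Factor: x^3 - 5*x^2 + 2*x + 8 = (x - 4)*(x^2 - x - 2) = (x - 4)*(x - 2)*(x + 1)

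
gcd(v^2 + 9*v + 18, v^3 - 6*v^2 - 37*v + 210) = v + 6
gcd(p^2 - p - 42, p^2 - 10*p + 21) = p - 7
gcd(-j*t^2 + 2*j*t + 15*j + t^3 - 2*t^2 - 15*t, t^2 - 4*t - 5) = t - 5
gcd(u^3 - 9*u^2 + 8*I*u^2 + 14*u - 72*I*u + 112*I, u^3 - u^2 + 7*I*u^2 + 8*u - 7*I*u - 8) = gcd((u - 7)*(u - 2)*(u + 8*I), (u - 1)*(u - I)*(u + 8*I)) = u + 8*I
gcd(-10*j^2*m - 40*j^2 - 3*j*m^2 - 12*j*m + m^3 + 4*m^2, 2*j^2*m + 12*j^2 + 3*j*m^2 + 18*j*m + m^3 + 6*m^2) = 2*j + m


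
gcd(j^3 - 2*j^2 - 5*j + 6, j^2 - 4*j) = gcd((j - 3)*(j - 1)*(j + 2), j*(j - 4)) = 1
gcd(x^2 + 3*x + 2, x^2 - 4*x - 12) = x + 2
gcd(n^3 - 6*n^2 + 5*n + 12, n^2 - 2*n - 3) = n^2 - 2*n - 3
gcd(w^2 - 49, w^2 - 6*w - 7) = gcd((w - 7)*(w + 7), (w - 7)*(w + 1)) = w - 7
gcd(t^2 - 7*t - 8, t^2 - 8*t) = t - 8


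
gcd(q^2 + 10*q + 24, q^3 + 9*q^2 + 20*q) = q + 4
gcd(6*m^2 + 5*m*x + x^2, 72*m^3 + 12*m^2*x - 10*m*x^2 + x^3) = 2*m + x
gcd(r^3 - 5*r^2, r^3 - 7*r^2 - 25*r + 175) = r - 5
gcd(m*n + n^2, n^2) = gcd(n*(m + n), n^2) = n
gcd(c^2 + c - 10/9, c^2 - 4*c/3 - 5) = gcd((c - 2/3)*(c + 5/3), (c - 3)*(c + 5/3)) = c + 5/3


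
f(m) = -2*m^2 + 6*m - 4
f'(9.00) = -30.00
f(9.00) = -112.00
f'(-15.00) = 66.00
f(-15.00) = -544.00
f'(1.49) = 0.04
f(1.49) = 0.50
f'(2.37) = -3.48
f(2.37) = -1.01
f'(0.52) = 3.92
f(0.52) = -1.42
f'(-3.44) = 19.76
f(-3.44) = -48.31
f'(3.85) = -9.40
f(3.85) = -10.54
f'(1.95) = -1.80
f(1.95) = 0.09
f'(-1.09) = 10.36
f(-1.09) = -12.92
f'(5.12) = -14.48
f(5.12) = -25.71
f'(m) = 6 - 4*m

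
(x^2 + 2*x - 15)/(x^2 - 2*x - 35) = (x - 3)/(x - 7)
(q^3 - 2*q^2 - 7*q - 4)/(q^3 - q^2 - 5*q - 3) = (q - 4)/(q - 3)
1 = 1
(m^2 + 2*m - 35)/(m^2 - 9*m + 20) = (m + 7)/(m - 4)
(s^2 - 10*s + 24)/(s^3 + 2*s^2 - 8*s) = (s^2 - 10*s + 24)/(s*(s^2 + 2*s - 8))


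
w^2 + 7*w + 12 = (w + 3)*(w + 4)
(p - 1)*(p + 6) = p^2 + 5*p - 6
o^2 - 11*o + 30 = (o - 6)*(o - 5)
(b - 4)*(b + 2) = b^2 - 2*b - 8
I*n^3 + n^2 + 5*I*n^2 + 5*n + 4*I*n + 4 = (n + 1)*(n + 4)*(I*n + 1)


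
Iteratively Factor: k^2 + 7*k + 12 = (k + 3)*(k + 4)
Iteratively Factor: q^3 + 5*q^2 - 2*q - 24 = (q - 2)*(q^2 + 7*q + 12) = (q - 2)*(q + 3)*(q + 4)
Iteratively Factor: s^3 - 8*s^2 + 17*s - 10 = (s - 1)*(s^2 - 7*s + 10) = (s - 5)*(s - 1)*(s - 2)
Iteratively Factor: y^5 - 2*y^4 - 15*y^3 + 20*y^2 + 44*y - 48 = (y + 2)*(y^4 - 4*y^3 - 7*y^2 + 34*y - 24) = (y - 1)*(y + 2)*(y^3 - 3*y^2 - 10*y + 24) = (y - 4)*(y - 1)*(y + 2)*(y^2 + y - 6) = (y - 4)*(y - 2)*(y - 1)*(y + 2)*(y + 3)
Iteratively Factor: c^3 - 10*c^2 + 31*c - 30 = (c - 5)*(c^2 - 5*c + 6) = (c - 5)*(c - 2)*(c - 3)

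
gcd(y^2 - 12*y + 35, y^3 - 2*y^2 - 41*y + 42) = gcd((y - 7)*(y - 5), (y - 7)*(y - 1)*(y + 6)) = y - 7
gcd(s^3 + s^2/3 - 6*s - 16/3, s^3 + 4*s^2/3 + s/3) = s + 1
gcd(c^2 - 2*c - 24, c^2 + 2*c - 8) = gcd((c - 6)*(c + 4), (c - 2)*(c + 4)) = c + 4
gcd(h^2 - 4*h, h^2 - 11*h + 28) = h - 4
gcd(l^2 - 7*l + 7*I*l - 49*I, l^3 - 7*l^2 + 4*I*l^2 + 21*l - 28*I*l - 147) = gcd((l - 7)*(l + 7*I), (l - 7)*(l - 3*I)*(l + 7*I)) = l^2 + l*(-7 + 7*I) - 49*I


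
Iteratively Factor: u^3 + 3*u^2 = (u)*(u^2 + 3*u) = u^2*(u + 3)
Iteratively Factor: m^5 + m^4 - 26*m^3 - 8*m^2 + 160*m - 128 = (m - 4)*(m^4 + 5*m^3 - 6*m^2 - 32*m + 32) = (m - 4)*(m + 4)*(m^3 + m^2 - 10*m + 8) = (m - 4)*(m + 4)^2*(m^2 - 3*m + 2) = (m - 4)*(m - 1)*(m + 4)^2*(m - 2)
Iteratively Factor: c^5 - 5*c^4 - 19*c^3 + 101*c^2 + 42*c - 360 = (c - 3)*(c^4 - 2*c^3 - 25*c^2 + 26*c + 120) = (c - 3)*(c + 4)*(c^3 - 6*c^2 - c + 30) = (c - 3)*(c + 2)*(c + 4)*(c^2 - 8*c + 15) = (c - 5)*(c - 3)*(c + 2)*(c + 4)*(c - 3)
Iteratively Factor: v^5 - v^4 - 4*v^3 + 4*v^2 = (v + 2)*(v^4 - 3*v^3 + 2*v^2) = v*(v + 2)*(v^3 - 3*v^2 + 2*v) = v*(v - 1)*(v + 2)*(v^2 - 2*v) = v^2*(v - 1)*(v + 2)*(v - 2)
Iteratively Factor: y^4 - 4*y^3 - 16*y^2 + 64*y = (y - 4)*(y^3 - 16*y) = (y - 4)*(y + 4)*(y^2 - 4*y) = y*(y - 4)*(y + 4)*(y - 4)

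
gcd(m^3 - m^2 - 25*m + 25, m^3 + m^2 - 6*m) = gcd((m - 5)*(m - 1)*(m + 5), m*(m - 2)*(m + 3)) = 1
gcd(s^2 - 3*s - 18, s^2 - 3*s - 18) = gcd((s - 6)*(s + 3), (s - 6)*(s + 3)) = s^2 - 3*s - 18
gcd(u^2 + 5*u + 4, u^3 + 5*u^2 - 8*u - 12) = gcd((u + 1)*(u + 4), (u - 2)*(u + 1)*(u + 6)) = u + 1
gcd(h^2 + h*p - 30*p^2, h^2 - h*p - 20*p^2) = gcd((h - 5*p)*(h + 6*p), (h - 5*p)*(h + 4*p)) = -h + 5*p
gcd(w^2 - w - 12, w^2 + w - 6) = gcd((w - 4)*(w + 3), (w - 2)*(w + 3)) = w + 3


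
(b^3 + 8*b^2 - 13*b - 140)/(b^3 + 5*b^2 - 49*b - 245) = (b - 4)/(b - 7)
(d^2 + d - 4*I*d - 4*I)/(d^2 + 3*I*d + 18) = (d^2 + d - 4*I*d - 4*I)/(d^2 + 3*I*d + 18)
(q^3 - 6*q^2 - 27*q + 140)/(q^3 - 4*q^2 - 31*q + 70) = (q - 4)/(q - 2)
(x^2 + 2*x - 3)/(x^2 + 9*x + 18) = (x - 1)/(x + 6)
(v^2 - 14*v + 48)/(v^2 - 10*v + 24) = (v - 8)/(v - 4)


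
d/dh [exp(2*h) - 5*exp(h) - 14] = (2*exp(h) - 5)*exp(h)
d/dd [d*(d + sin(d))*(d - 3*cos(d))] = d*(d + sin(d))*(3*sin(d) + 1) + d*(d - 3*cos(d))*(cos(d) + 1) + (d + sin(d))*(d - 3*cos(d))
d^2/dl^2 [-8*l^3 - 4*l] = -48*l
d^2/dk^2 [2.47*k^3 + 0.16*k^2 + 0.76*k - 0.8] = 14.82*k + 0.32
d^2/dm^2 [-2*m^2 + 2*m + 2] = -4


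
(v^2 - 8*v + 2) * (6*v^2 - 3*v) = 6*v^4 - 51*v^3 + 36*v^2 - 6*v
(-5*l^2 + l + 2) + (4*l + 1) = -5*l^2 + 5*l + 3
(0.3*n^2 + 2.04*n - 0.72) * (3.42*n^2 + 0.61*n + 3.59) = 1.026*n^4 + 7.1598*n^3 - 0.141*n^2 + 6.8844*n - 2.5848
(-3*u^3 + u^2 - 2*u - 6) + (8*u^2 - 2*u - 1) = -3*u^3 + 9*u^2 - 4*u - 7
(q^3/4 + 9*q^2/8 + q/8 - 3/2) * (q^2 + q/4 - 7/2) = q^5/4 + 19*q^4/16 - 15*q^3/32 - 173*q^2/32 - 13*q/16 + 21/4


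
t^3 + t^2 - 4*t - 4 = (t - 2)*(t + 1)*(t + 2)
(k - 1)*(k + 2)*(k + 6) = k^3 + 7*k^2 + 4*k - 12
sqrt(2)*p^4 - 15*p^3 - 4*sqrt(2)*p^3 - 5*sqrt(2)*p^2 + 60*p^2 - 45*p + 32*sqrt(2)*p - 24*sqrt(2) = (p - 3)*(p - 1)*(p - 8*sqrt(2))*(sqrt(2)*p + 1)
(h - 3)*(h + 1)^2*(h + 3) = h^4 + 2*h^3 - 8*h^2 - 18*h - 9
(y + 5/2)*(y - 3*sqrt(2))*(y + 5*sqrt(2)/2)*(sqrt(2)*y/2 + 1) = sqrt(2)*y^4/2 + y^3/2 + 5*sqrt(2)*y^3/4 - 8*sqrt(2)*y^2 + 5*y^2/4 - 20*sqrt(2)*y - 15*y - 75/2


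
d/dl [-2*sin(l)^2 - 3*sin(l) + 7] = -(4*sin(l) + 3)*cos(l)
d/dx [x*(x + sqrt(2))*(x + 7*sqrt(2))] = 3*x^2 + 16*sqrt(2)*x + 14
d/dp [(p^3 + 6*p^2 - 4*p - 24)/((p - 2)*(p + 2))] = 1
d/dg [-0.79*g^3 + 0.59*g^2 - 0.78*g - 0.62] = -2.37*g^2 + 1.18*g - 0.78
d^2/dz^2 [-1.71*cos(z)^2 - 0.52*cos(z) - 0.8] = 0.52*cos(z) + 3.42*cos(2*z)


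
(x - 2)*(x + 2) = x^2 - 4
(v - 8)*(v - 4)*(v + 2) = v^3 - 10*v^2 + 8*v + 64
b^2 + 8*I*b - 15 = (b + 3*I)*(b + 5*I)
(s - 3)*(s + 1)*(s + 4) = s^3 + 2*s^2 - 11*s - 12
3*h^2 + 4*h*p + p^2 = (h + p)*(3*h + p)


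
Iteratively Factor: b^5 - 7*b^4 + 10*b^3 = (b)*(b^4 - 7*b^3 + 10*b^2) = b*(b - 2)*(b^3 - 5*b^2) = b^2*(b - 2)*(b^2 - 5*b) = b^3*(b - 2)*(b - 5)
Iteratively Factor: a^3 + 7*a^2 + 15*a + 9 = (a + 3)*(a^2 + 4*a + 3) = (a + 3)^2*(a + 1)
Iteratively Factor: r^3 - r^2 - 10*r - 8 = (r - 4)*(r^2 + 3*r + 2) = (r - 4)*(r + 2)*(r + 1)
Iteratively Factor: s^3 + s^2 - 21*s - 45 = (s + 3)*(s^2 - 2*s - 15) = (s + 3)^2*(s - 5)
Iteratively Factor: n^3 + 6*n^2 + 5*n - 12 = (n + 4)*(n^2 + 2*n - 3) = (n - 1)*(n + 4)*(n + 3)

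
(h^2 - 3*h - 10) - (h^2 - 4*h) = h - 10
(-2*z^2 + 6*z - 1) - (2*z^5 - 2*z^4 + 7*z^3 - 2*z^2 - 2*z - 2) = -2*z^5 + 2*z^4 - 7*z^3 + 8*z + 1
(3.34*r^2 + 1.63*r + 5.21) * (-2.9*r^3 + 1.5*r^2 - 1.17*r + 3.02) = -9.686*r^5 + 0.283*r^4 - 16.5718*r^3 + 15.9947*r^2 - 1.1731*r + 15.7342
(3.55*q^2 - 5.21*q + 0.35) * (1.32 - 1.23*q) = -4.3665*q^3 + 11.0943*q^2 - 7.3077*q + 0.462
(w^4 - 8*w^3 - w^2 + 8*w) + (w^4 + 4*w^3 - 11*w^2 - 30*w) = 2*w^4 - 4*w^3 - 12*w^2 - 22*w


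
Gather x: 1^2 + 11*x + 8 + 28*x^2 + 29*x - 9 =28*x^2 + 40*x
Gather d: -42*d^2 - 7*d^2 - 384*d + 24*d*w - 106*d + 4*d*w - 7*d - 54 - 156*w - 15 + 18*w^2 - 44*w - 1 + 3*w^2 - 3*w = -49*d^2 + d*(28*w - 497) + 21*w^2 - 203*w - 70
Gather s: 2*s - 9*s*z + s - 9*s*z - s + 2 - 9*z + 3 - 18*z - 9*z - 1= s*(2 - 18*z) - 36*z + 4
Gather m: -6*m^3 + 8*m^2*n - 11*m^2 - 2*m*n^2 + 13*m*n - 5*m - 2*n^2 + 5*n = -6*m^3 + m^2*(8*n - 11) + m*(-2*n^2 + 13*n - 5) - 2*n^2 + 5*n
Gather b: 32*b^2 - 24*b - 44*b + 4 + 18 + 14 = 32*b^2 - 68*b + 36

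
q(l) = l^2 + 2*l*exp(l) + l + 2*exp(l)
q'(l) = 2*l*exp(l) + 2*l + 4*exp(l) + 1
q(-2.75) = 4.59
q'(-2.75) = -4.60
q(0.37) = 4.47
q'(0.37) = 8.60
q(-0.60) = 0.20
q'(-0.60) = 1.34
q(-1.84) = 1.28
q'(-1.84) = -2.63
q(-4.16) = 13.05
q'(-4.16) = -7.39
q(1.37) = 21.90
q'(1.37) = 30.26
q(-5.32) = 22.94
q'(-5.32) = -9.67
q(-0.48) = 0.39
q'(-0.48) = 1.92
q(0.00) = 2.00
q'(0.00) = 5.00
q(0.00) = 2.00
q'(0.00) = 5.00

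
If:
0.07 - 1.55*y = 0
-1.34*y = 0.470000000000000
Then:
No Solution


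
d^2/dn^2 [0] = 0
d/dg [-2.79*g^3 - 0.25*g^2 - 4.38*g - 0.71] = -8.37*g^2 - 0.5*g - 4.38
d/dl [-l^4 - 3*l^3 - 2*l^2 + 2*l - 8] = -4*l^3 - 9*l^2 - 4*l + 2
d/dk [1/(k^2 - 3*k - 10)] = (3 - 2*k)/(-k^2 + 3*k + 10)^2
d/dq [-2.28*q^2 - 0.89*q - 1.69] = -4.56*q - 0.89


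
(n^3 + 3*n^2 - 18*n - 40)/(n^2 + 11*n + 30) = (n^2 - 2*n - 8)/(n + 6)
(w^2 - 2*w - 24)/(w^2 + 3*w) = (w^2 - 2*w - 24)/(w*(w + 3))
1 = 1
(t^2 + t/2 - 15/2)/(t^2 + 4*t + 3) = (t - 5/2)/(t + 1)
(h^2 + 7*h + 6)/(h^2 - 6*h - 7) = (h + 6)/(h - 7)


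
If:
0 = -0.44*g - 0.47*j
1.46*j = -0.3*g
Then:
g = 0.00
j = 0.00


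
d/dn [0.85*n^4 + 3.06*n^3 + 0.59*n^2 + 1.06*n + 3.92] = 3.4*n^3 + 9.18*n^2 + 1.18*n + 1.06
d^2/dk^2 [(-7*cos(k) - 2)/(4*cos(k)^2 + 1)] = (128*(1 - cos(k)^2)^2 + 112*cos(k)^5 - 392*cos(k)^3 + 32*cos(k)^2 + 175*cos(k) - 112)/(4*cos(k)^2 + 1)^3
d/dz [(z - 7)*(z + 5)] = 2*z - 2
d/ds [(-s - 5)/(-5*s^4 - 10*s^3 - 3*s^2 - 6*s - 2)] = (5*s^4 + 10*s^3 + 3*s^2 + 6*s - 2*(s + 5)*(10*s^3 + 15*s^2 + 3*s + 3) + 2)/(5*s^4 + 10*s^3 + 3*s^2 + 6*s + 2)^2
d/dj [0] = 0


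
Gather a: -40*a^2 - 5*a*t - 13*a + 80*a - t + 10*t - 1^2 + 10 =-40*a^2 + a*(67 - 5*t) + 9*t + 9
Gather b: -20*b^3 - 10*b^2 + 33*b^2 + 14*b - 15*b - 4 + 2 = -20*b^3 + 23*b^2 - b - 2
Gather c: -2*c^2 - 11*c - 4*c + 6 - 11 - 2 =-2*c^2 - 15*c - 7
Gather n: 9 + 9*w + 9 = 9*w + 18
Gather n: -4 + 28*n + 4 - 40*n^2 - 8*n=-40*n^2 + 20*n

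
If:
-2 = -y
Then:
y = 2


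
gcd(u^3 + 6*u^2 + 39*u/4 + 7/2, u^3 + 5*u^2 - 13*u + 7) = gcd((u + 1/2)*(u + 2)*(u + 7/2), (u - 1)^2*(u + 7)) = 1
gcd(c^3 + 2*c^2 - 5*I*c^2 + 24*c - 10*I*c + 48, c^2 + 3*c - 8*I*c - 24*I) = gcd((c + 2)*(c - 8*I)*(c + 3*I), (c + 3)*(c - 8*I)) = c - 8*I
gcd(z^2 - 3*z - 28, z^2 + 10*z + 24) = z + 4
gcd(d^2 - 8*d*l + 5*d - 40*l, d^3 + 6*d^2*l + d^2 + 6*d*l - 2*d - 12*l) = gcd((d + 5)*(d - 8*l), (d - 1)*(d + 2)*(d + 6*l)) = 1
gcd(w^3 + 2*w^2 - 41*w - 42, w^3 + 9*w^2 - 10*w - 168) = w + 7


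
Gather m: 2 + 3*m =3*m + 2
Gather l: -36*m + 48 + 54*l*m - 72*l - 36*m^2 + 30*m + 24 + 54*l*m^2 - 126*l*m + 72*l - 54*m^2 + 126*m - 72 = l*(54*m^2 - 72*m) - 90*m^2 + 120*m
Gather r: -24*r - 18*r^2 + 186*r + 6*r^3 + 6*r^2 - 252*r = 6*r^3 - 12*r^2 - 90*r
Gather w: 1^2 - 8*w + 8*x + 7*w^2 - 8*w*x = 7*w^2 + w*(-8*x - 8) + 8*x + 1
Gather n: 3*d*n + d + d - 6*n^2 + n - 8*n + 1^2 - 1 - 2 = 2*d - 6*n^2 + n*(3*d - 7) - 2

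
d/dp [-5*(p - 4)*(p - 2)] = 30 - 10*p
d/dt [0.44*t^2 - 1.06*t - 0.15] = 0.88*t - 1.06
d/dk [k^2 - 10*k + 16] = 2*k - 10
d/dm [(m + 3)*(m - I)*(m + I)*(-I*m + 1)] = -4*I*m^3 + m^2*(3 - 9*I) + 2*m*(3 - I) + 1 - 3*I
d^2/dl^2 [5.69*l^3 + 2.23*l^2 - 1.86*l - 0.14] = 34.14*l + 4.46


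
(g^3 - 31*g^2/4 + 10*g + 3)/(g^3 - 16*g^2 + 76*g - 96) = (g + 1/4)/(g - 8)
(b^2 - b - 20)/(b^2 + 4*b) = (b - 5)/b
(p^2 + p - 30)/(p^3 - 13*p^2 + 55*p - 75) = (p + 6)/(p^2 - 8*p + 15)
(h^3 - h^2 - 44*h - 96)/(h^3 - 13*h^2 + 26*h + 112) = (h^2 + 7*h + 12)/(h^2 - 5*h - 14)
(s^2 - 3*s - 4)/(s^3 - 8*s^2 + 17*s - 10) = (s^2 - 3*s - 4)/(s^3 - 8*s^2 + 17*s - 10)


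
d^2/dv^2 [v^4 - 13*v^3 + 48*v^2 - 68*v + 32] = 12*v^2 - 78*v + 96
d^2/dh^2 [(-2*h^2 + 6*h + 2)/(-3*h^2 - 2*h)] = 4*(-33*h^3 - 27*h^2 - 18*h - 4)/(h^3*(27*h^3 + 54*h^2 + 36*h + 8))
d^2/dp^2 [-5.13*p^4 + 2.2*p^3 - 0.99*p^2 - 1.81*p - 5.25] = -61.56*p^2 + 13.2*p - 1.98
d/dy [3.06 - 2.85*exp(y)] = -2.85*exp(y)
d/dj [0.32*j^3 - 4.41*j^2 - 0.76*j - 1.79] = 0.96*j^2 - 8.82*j - 0.76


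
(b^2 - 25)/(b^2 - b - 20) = (b + 5)/(b + 4)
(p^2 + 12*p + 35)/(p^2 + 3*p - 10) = (p + 7)/(p - 2)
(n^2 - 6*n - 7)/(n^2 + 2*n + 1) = (n - 7)/(n + 1)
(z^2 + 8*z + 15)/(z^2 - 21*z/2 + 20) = 2*(z^2 + 8*z + 15)/(2*z^2 - 21*z + 40)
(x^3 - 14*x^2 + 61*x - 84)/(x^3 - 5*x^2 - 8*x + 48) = (x^2 - 10*x + 21)/(x^2 - x - 12)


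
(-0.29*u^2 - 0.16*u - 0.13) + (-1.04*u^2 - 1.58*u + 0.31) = -1.33*u^2 - 1.74*u + 0.18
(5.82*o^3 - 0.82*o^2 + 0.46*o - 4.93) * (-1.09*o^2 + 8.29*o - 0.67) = -6.3438*o^5 + 49.1416*o^4 - 11.1986*o^3 + 9.7365*o^2 - 41.1779*o + 3.3031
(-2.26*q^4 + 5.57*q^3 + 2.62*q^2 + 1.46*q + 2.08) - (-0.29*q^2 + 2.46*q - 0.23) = -2.26*q^4 + 5.57*q^3 + 2.91*q^2 - 1.0*q + 2.31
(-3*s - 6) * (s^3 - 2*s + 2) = -3*s^4 - 6*s^3 + 6*s^2 + 6*s - 12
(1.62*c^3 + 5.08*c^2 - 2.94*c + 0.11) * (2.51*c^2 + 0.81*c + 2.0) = 4.0662*c^5 + 14.063*c^4 - 0.0245999999999986*c^3 + 8.0547*c^2 - 5.7909*c + 0.22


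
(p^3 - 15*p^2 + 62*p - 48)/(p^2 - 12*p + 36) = (p^2 - 9*p + 8)/(p - 6)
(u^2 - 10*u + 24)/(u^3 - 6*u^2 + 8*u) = (u - 6)/(u*(u - 2))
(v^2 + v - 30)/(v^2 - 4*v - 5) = (v + 6)/(v + 1)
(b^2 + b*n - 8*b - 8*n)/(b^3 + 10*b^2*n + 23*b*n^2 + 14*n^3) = (b - 8)/(b^2 + 9*b*n + 14*n^2)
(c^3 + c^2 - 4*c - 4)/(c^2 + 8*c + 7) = (c^2 - 4)/(c + 7)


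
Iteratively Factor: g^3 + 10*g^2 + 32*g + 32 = (g + 4)*(g^2 + 6*g + 8) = (g + 2)*(g + 4)*(g + 4)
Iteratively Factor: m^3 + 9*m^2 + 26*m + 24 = (m + 4)*(m^2 + 5*m + 6) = (m + 2)*(m + 4)*(m + 3)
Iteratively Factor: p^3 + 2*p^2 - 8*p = (p)*(p^2 + 2*p - 8) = p*(p - 2)*(p + 4)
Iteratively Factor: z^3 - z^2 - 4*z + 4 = (z + 2)*(z^2 - 3*z + 2) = (z - 2)*(z + 2)*(z - 1)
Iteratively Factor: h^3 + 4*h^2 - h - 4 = (h - 1)*(h^2 + 5*h + 4) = (h - 1)*(h + 1)*(h + 4)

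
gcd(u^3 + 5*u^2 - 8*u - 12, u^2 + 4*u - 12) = u^2 + 4*u - 12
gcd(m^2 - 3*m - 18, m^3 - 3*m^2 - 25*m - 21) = m + 3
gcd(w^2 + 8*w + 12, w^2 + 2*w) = w + 2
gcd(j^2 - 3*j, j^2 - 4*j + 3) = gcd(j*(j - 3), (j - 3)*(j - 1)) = j - 3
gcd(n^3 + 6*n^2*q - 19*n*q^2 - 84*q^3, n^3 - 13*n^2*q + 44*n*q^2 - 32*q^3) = -n + 4*q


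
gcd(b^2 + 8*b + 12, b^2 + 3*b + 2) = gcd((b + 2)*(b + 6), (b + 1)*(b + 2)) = b + 2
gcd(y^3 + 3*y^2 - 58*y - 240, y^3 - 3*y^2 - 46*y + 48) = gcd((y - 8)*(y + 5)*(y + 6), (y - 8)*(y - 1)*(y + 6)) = y^2 - 2*y - 48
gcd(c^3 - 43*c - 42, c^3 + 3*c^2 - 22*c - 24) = c^2 + 7*c + 6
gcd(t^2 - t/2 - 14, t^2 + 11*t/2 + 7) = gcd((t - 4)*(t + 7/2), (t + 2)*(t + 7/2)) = t + 7/2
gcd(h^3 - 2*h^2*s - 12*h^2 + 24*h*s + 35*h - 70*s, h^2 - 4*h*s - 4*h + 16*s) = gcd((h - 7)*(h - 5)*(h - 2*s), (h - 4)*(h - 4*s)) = 1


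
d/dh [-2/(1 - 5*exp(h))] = -10*exp(h)/(5*exp(h) - 1)^2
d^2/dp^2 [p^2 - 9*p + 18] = 2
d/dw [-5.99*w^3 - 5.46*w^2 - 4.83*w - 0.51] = -17.97*w^2 - 10.92*w - 4.83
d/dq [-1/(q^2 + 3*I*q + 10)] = (2*q + 3*I)/(q^2 + 3*I*q + 10)^2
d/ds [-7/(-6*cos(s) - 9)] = 14*sin(s)/(3*(2*cos(s) + 3)^2)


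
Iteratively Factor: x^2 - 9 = (x - 3)*(x + 3)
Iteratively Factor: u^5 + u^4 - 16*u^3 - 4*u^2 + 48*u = (u - 3)*(u^4 + 4*u^3 - 4*u^2 - 16*u) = u*(u - 3)*(u^3 + 4*u^2 - 4*u - 16) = u*(u - 3)*(u + 2)*(u^2 + 2*u - 8) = u*(u - 3)*(u + 2)*(u + 4)*(u - 2)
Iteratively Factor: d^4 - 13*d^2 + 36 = (d + 2)*(d^3 - 2*d^2 - 9*d + 18) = (d + 2)*(d + 3)*(d^2 - 5*d + 6) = (d - 2)*(d + 2)*(d + 3)*(d - 3)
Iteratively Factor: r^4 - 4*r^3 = (r - 4)*(r^3) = r*(r - 4)*(r^2) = r^2*(r - 4)*(r)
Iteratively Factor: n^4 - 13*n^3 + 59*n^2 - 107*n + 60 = (n - 5)*(n^3 - 8*n^2 + 19*n - 12) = (n - 5)*(n - 1)*(n^2 - 7*n + 12) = (n - 5)*(n - 3)*(n - 1)*(n - 4)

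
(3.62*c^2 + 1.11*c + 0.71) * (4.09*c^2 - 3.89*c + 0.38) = 14.8058*c^4 - 9.5419*c^3 - 0.0384000000000011*c^2 - 2.3401*c + 0.2698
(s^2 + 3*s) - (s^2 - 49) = 3*s + 49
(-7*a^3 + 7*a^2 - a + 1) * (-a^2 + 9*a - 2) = 7*a^5 - 70*a^4 + 78*a^3 - 24*a^2 + 11*a - 2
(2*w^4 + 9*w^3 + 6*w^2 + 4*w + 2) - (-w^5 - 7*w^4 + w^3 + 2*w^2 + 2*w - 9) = w^5 + 9*w^4 + 8*w^3 + 4*w^2 + 2*w + 11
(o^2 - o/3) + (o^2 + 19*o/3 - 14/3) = 2*o^2 + 6*o - 14/3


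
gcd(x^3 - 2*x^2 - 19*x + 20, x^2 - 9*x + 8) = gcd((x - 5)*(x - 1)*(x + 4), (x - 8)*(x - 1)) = x - 1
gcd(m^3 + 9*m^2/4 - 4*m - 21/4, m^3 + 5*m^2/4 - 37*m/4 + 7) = m - 7/4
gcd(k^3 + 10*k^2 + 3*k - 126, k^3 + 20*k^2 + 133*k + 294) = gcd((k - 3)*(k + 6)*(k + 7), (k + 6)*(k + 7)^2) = k^2 + 13*k + 42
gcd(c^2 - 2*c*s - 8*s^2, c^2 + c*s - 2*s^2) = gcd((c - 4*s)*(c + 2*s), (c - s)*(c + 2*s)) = c + 2*s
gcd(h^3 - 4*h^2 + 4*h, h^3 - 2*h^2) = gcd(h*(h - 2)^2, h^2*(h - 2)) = h^2 - 2*h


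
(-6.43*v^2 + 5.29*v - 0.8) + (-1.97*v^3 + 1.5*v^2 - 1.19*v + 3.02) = -1.97*v^3 - 4.93*v^2 + 4.1*v + 2.22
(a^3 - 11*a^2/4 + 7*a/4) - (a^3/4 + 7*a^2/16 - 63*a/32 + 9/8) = 3*a^3/4 - 51*a^2/16 + 119*a/32 - 9/8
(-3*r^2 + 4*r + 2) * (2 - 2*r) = 6*r^3 - 14*r^2 + 4*r + 4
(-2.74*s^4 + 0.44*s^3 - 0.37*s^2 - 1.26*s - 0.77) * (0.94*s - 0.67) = -2.5756*s^5 + 2.2494*s^4 - 0.6426*s^3 - 0.9365*s^2 + 0.1204*s + 0.5159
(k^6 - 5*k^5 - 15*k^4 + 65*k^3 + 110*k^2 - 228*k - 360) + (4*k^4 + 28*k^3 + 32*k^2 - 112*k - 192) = k^6 - 5*k^5 - 11*k^4 + 93*k^3 + 142*k^2 - 340*k - 552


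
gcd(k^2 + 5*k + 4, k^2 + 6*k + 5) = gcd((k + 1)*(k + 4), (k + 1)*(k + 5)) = k + 1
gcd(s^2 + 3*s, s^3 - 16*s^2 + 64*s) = s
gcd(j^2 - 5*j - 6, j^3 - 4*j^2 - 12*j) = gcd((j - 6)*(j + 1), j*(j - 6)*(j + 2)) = j - 6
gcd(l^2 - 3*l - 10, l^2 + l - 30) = l - 5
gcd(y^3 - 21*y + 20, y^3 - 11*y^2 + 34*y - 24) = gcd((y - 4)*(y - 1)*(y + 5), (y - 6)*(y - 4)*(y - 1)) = y^2 - 5*y + 4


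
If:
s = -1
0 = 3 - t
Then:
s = -1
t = 3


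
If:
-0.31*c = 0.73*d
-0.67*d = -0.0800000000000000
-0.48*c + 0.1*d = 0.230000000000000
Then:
No Solution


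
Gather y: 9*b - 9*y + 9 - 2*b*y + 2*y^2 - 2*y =9*b + 2*y^2 + y*(-2*b - 11) + 9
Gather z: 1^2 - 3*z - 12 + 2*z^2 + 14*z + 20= 2*z^2 + 11*z + 9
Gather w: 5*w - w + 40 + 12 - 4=4*w + 48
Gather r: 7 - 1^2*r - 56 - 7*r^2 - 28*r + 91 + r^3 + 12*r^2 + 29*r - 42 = r^3 + 5*r^2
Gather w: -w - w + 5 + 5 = 10 - 2*w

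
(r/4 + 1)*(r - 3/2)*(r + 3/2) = r^3/4 + r^2 - 9*r/16 - 9/4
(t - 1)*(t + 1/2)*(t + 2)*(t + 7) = t^4 + 17*t^3/2 + 9*t^2 - 23*t/2 - 7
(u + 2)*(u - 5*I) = u^2 + 2*u - 5*I*u - 10*I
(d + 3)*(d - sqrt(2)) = d^2 - sqrt(2)*d + 3*d - 3*sqrt(2)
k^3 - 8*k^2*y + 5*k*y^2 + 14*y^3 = (k - 7*y)*(k - 2*y)*(k + y)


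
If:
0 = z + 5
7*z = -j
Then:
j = 35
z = -5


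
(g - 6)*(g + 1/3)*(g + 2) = g^3 - 11*g^2/3 - 40*g/3 - 4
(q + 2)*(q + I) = q^2 + 2*q + I*q + 2*I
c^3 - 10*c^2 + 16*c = c*(c - 8)*(c - 2)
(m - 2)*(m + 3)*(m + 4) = m^3 + 5*m^2 - 2*m - 24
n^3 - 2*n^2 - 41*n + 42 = (n - 7)*(n - 1)*(n + 6)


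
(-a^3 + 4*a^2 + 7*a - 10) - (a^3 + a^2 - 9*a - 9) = -2*a^3 + 3*a^2 + 16*a - 1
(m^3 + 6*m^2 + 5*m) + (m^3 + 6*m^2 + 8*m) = 2*m^3 + 12*m^2 + 13*m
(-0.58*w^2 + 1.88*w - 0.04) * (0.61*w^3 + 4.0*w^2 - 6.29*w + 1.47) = -0.3538*w^5 - 1.1732*w^4 + 11.1438*w^3 - 12.8378*w^2 + 3.0152*w - 0.0588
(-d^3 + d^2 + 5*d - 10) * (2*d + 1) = -2*d^4 + d^3 + 11*d^2 - 15*d - 10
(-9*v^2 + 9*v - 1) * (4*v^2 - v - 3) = -36*v^4 + 45*v^3 + 14*v^2 - 26*v + 3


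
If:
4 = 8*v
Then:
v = 1/2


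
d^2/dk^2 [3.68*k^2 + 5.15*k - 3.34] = 7.36000000000000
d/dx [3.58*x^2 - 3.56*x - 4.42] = 7.16*x - 3.56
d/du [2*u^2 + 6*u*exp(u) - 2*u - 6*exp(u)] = 6*u*exp(u) + 4*u - 2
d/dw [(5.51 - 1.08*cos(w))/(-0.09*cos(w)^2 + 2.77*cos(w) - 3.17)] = (0.0972*cos(w)^2 - 0.9918*cos(w) + 11.8391)*sin(w)/(0.0081*cos(w)^4 - 0.4986*cos(w)^3 + 8.2435*cos(w)^2 - 17.5618*cos(w) + 10.0489)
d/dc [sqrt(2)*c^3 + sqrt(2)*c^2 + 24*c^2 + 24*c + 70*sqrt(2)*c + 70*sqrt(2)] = 3*sqrt(2)*c^2 + 2*sqrt(2)*c + 48*c + 24 + 70*sqrt(2)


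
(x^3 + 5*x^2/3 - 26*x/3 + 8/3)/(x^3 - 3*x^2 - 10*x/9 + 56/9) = 3*(3*x^2 + 11*x - 4)/(9*x^2 - 9*x - 28)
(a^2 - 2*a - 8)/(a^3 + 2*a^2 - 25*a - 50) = (a - 4)/(a^2 - 25)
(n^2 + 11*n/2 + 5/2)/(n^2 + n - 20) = (n + 1/2)/(n - 4)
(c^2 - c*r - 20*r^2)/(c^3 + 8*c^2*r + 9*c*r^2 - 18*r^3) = (c^2 - c*r - 20*r^2)/(c^3 + 8*c^2*r + 9*c*r^2 - 18*r^3)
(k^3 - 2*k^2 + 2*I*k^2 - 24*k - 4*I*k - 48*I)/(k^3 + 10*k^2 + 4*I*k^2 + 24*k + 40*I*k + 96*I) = (k^2 + k*(-6 + 2*I) - 12*I)/(k^2 + k*(6 + 4*I) + 24*I)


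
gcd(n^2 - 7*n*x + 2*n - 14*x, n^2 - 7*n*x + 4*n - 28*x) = -n + 7*x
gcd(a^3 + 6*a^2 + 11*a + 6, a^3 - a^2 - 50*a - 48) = a + 1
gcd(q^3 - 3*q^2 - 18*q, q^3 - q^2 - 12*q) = q^2 + 3*q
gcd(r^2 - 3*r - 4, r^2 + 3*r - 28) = r - 4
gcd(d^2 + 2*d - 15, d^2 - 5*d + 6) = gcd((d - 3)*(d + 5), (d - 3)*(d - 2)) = d - 3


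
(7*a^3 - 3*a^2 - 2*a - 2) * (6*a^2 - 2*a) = 42*a^5 - 32*a^4 - 6*a^3 - 8*a^2 + 4*a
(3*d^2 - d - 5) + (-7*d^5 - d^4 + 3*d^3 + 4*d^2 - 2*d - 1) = -7*d^5 - d^4 + 3*d^3 + 7*d^2 - 3*d - 6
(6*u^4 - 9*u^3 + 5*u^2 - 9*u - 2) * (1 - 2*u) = -12*u^5 + 24*u^4 - 19*u^3 + 23*u^2 - 5*u - 2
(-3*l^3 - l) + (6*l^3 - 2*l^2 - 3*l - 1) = 3*l^3 - 2*l^2 - 4*l - 1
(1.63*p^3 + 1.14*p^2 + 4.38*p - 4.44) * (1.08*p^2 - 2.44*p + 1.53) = 1.7604*p^5 - 2.746*p^4 + 4.4427*p^3 - 13.7382*p^2 + 17.535*p - 6.7932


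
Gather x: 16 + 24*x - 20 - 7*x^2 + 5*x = -7*x^2 + 29*x - 4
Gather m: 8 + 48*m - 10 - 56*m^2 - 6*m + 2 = -56*m^2 + 42*m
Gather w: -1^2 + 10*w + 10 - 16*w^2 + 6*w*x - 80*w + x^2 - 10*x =-16*w^2 + w*(6*x - 70) + x^2 - 10*x + 9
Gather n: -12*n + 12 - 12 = -12*n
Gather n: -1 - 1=-2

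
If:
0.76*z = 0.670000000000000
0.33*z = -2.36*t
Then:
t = -0.12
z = 0.88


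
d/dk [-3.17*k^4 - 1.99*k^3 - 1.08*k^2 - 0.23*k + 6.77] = -12.68*k^3 - 5.97*k^2 - 2.16*k - 0.23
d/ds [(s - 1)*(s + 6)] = 2*s + 5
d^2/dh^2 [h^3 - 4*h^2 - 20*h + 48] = 6*h - 8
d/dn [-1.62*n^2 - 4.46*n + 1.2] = -3.24*n - 4.46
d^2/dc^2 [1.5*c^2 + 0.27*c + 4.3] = 3.00000000000000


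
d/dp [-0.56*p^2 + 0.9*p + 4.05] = 0.9 - 1.12*p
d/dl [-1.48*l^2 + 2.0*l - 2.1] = 2.0 - 2.96*l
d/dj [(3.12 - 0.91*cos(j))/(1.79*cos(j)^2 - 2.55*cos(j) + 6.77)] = (-1.6289*cos(j)^2 + 11.1696*cos(j) - 1.7953)*sin(j)/(3.2041*cos(j)^4 - 9.129*cos(j)^3 + 30.7391*cos(j)^2 - 34.527*cos(j) + 45.8329)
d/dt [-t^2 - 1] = -2*t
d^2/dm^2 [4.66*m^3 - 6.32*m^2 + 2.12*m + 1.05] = 27.96*m - 12.64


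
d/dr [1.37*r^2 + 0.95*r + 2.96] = 2.74*r + 0.95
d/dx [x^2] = 2*x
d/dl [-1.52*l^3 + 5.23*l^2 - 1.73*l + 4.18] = -4.56*l^2 + 10.46*l - 1.73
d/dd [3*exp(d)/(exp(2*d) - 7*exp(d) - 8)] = 3*(-exp(2*d) - 8)*exp(d)/(exp(4*d) - 14*exp(3*d) + 33*exp(2*d) + 112*exp(d) + 64)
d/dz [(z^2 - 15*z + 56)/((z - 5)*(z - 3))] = (7*z^2 - 82*z + 223)/(z^4 - 16*z^3 + 94*z^2 - 240*z + 225)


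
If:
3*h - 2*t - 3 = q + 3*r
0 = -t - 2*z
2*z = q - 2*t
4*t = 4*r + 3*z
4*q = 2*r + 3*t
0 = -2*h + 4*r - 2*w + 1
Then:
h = 1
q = 0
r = 0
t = 0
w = -1/2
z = 0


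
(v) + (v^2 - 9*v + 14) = v^2 - 8*v + 14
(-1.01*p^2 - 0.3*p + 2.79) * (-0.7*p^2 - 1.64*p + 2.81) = 0.707*p^4 + 1.8664*p^3 - 4.2991*p^2 - 5.4186*p + 7.8399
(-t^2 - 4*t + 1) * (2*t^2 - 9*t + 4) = -2*t^4 + t^3 + 34*t^2 - 25*t + 4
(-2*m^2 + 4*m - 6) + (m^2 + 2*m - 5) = -m^2 + 6*m - 11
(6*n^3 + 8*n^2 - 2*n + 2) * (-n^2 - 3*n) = -6*n^5 - 26*n^4 - 22*n^3 + 4*n^2 - 6*n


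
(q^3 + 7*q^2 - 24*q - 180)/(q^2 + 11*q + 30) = (q^2 + q - 30)/(q + 5)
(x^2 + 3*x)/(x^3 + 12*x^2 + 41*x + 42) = x/(x^2 + 9*x + 14)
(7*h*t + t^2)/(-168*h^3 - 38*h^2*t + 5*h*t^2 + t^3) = t/(-24*h^2 - 2*h*t + t^2)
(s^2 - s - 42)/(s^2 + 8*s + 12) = (s - 7)/(s + 2)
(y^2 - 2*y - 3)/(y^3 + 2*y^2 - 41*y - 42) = (y - 3)/(y^2 + y - 42)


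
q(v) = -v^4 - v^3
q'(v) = -4*v^3 - 3*v^2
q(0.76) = -0.77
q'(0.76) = -3.49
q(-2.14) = -11.17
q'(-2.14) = 25.46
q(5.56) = -1127.53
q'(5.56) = -780.26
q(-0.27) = 0.01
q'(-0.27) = -0.14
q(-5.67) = -851.27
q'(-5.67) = 632.69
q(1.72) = -13.84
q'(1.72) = -29.23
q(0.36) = -0.06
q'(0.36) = -0.58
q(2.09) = -28.21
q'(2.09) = -49.62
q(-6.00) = -1080.00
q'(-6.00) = 756.00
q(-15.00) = -47250.00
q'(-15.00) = 12825.00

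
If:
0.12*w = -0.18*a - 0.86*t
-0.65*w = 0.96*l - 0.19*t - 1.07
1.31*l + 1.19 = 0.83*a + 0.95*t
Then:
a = 3.86634504939122 - 1.15343618017636*w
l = 0.954422237537331 - 0.656919189241725*w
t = 0.101881991199703*w - 0.809235010337698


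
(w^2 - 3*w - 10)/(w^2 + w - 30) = (w + 2)/(w + 6)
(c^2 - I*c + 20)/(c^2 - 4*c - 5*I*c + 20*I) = (c + 4*I)/(c - 4)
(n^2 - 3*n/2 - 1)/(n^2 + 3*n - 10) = (n + 1/2)/(n + 5)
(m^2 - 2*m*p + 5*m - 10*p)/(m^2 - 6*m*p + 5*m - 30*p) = (-m + 2*p)/(-m + 6*p)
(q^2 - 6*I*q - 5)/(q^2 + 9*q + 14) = (q^2 - 6*I*q - 5)/(q^2 + 9*q + 14)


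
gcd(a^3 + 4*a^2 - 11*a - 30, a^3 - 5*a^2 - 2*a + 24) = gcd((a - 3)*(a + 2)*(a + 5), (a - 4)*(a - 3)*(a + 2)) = a^2 - a - 6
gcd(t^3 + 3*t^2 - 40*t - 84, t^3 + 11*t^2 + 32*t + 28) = t^2 + 9*t + 14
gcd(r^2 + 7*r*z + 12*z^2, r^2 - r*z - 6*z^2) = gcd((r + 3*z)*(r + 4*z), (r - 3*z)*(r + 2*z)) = 1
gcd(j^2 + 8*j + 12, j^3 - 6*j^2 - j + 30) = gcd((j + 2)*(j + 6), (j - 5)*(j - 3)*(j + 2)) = j + 2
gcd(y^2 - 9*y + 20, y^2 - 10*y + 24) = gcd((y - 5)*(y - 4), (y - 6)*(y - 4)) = y - 4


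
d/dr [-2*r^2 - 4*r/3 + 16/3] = -4*r - 4/3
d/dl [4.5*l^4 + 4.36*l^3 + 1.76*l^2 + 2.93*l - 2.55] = 18.0*l^3 + 13.08*l^2 + 3.52*l + 2.93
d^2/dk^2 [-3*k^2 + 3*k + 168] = -6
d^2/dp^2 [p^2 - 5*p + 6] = 2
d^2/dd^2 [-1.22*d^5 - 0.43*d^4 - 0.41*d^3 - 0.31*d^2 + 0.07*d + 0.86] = -24.4*d^3 - 5.16*d^2 - 2.46*d - 0.62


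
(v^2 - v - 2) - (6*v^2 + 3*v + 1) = -5*v^2 - 4*v - 3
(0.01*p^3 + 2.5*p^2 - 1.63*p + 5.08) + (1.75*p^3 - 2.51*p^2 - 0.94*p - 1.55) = 1.76*p^3 - 0.00999999999999979*p^2 - 2.57*p + 3.53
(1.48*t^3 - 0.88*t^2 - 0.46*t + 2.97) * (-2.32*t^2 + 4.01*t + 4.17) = -3.4336*t^5 + 7.9764*t^4 + 3.71*t^3 - 12.4046*t^2 + 9.9915*t + 12.3849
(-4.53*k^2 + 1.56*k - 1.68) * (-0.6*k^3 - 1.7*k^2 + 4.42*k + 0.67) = 2.718*k^5 + 6.765*k^4 - 21.6666*k^3 + 6.7161*k^2 - 6.3804*k - 1.1256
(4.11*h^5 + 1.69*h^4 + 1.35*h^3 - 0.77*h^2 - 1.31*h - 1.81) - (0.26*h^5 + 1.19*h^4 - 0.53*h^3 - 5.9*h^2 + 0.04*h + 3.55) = 3.85*h^5 + 0.5*h^4 + 1.88*h^3 + 5.13*h^2 - 1.35*h - 5.36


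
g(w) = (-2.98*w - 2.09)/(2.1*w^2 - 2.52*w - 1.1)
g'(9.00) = 0.03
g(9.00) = -0.20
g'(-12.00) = 0.01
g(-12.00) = 0.10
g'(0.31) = 0.47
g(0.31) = 1.79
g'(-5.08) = 0.03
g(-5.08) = 0.20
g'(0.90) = 3.95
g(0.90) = 2.86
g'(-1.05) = -0.29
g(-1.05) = 0.27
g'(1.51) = 1865.67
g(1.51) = 56.33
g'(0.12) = -0.45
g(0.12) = 1.78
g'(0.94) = 4.53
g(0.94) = 3.03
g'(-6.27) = 0.02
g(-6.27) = 0.17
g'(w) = (2.52 - 4.2*w)*(-2.98*w - 2.09)/(2.1*w^2 - 2.52*w - 1.1)^2 - 2.98/(2.1*w^2 - 2.52*w - 1.1) = (6.258*w^2 + 8.778*w - 1.9888)/(4.41*w^4 - 10.584*w^3 + 1.7304*w^2 + 5.544*w + 1.21)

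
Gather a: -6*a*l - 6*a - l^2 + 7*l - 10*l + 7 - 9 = a*(-6*l - 6) - l^2 - 3*l - 2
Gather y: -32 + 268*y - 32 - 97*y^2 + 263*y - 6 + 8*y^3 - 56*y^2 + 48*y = 8*y^3 - 153*y^2 + 579*y - 70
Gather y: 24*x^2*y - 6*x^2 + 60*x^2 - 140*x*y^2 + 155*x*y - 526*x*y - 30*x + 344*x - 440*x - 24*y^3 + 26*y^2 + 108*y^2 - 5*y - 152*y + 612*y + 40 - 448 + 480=54*x^2 - 126*x - 24*y^3 + y^2*(134 - 140*x) + y*(24*x^2 - 371*x + 455) + 72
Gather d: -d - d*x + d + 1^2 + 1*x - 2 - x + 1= -d*x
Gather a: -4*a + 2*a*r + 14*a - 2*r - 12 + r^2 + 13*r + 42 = a*(2*r + 10) + r^2 + 11*r + 30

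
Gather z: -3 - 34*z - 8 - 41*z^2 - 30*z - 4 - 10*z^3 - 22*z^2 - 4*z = -10*z^3 - 63*z^2 - 68*z - 15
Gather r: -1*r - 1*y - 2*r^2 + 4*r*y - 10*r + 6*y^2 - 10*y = -2*r^2 + r*(4*y - 11) + 6*y^2 - 11*y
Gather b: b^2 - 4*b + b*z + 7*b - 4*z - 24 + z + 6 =b^2 + b*(z + 3) - 3*z - 18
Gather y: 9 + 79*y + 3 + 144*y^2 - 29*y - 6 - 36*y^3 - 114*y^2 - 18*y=-36*y^3 + 30*y^2 + 32*y + 6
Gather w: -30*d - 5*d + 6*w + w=-35*d + 7*w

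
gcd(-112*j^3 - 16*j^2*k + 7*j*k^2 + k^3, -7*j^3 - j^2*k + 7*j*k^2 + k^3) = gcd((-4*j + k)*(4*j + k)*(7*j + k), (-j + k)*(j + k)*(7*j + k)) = 7*j + k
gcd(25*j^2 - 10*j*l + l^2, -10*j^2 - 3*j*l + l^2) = 5*j - l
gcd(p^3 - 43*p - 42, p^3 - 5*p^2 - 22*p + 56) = p - 7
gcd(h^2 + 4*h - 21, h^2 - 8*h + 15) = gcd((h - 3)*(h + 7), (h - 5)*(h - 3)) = h - 3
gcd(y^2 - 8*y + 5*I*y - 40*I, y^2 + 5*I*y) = y + 5*I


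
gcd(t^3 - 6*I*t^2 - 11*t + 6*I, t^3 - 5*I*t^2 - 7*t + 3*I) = t^2 - 4*I*t - 3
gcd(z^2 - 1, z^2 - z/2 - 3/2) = z + 1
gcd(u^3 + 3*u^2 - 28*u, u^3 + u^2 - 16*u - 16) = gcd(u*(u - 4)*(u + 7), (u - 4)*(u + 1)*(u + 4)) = u - 4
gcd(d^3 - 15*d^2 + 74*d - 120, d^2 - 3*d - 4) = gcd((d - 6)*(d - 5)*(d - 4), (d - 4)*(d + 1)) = d - 4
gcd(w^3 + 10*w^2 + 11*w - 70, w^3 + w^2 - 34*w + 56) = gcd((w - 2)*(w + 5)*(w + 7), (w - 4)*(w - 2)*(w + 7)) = w^2 + 5*w - 14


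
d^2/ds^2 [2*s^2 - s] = 4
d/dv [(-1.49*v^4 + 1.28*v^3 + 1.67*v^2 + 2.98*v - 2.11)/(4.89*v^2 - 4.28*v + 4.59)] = (-14.5722*v^5 + 25.3908*v^4 - 38.3132*v^3 - 4.0942*v^2 + 35.9664*v + 4.6474)/(23.9121*v^4 - 41.8584*v^3 + 63.2086*v^2 - 39.2904*v + 21.0681)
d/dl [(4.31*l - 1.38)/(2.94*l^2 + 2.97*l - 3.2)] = (-12.6714*l^2 + 8.1144*l - 9.6934)/(8.6436*l^4 + 17.4636*l^3 - 9.9951*l^2 - 19.008*l + 10.24)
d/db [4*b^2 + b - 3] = 8*b + 1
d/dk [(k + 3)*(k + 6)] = 2*k + 9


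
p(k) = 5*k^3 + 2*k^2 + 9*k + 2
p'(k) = 15*k^2 + 4*k + 9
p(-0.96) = -9.22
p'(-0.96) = 18.98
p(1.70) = 47.64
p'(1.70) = 59.15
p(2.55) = 120.86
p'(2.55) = 116.74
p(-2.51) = -87.06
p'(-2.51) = 93.46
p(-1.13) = -12.83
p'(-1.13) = 23.63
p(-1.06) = -11.25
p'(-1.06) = 21.61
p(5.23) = 819.05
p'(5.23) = 440.21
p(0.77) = 12.40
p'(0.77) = 20.97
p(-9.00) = -3562.00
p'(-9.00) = 1188.00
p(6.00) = 1208.00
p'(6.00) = 573.00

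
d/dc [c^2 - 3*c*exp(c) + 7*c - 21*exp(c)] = -3*c*exp(c) + 2*c - 24*exp(c) + 7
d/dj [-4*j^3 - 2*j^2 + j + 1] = -12*j^2 - 4*j + 1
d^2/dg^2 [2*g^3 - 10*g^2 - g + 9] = 12*g - 20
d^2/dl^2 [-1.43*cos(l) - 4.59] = 1.43*cos(l)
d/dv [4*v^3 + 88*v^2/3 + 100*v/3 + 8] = 12*v^2 + 176*v/3 + 100/3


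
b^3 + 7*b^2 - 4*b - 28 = (b - 2)*(b + 2)*(b + 7)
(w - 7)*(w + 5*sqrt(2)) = w^2 - 7*w + 5*sqrt(2)*w - 35*sqrt(2)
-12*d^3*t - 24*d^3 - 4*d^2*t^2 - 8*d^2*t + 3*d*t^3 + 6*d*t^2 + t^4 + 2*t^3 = (-2*d + t)*(2*d + t)*(3*d + t)*(t + 2)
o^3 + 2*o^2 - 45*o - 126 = (o - 7)*(o + 3)*(o + 6)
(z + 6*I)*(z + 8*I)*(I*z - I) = I*z^3 - 14*z^2 - I*z^2 + 14*z - 48*I*z + 48*I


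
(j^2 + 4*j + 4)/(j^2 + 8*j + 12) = (j + 2)/(j + 6)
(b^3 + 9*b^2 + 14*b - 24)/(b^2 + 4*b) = b + 5 - 6/b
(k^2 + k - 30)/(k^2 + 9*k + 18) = (k - 5)/(k + 3)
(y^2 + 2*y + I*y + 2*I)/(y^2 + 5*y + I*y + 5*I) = (y + 2)/(y + 5)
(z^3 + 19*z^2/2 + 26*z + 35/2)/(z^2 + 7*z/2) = z + 6 + 5/z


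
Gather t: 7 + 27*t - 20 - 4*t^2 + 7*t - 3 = -4*t^2 + 34*t - 16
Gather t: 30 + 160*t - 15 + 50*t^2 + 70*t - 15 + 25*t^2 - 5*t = 75*t^2 + 225*t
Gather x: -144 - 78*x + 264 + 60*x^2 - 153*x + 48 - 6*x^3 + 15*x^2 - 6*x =-6*x^3 + 75*x^2 - 237*x + 168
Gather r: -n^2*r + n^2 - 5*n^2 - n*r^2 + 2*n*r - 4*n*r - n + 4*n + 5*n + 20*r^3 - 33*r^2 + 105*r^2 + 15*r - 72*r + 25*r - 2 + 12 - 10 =-4*n^2 + 8*n + 20*r^3 + r^2*(72 - n) + r*(-n^2 - 2*n - 32)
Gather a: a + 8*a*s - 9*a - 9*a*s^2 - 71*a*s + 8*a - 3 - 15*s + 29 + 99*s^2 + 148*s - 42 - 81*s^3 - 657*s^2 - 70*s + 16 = a*(-9*s^2 - 63*s) - 81*s^3 - 558*s^2 + 63*s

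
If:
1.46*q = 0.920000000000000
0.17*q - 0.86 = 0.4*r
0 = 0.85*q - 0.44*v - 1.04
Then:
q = 0.63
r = -1.88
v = -1.15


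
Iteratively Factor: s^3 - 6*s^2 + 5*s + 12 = (s + 1)*(s^2 - 7*s + 12) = (s - 3)*(s + 1)*(s - 4)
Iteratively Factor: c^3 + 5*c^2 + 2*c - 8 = (c + 2)*(c^2 + 3*c - 4) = (c + 2)*(c + 4)*(c - 1)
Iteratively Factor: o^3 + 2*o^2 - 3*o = (o + 3)*(o^2 - o) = o*(o + 3)*(o - 1)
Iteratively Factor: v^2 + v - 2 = (v - 1)*(v + 2)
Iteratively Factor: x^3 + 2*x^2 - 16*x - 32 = (x + 2)*(x^2 - 16) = (x + 2)*(x + 4)*(x - 4)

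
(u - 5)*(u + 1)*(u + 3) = u^3 - u^2 - 17*u - 15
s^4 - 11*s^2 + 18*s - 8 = (s - 2)*(s - 1)^2*(s + 4)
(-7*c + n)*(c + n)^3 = -7*c^4 - 20*c^3*n - 18*c^2*n^2 - 4*c*n^3 + n^4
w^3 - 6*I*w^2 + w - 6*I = (w - 6*I)*(w - I)*(w + I)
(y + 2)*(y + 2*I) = y^2 + 2*y + 2*I*y + 4*I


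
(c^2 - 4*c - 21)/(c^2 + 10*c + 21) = (c - 7)/(c + 7)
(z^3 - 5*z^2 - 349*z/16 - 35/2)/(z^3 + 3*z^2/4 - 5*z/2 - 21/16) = (4*z^2 - 27*z - 40)/(4*z^2 - 4*z - 3)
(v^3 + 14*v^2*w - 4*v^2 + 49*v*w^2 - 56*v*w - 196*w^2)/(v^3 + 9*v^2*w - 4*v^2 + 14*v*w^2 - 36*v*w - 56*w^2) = (v + 7*w)/(v + 2*w)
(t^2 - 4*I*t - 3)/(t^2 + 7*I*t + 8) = (t - 3*I)/(t + 8*I)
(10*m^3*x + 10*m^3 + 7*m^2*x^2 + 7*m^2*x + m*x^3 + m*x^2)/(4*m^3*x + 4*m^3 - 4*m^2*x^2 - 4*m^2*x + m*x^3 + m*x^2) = (10*m^2 + 7*m*x + x^2)/(4*m^2 - 4*m*x + x^2)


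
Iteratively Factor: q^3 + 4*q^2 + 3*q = (q + 1)*(q^2 + 3*q) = q*(q + 1)*(q + 3)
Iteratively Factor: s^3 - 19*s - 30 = (s + 2)*(s^2 - 2*s - 15) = (s + 2)*(s + 3)*(s - 5)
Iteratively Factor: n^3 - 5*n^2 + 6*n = (n - 3)*(n^2 - 2*n) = n*(n - 3)*(n - 2)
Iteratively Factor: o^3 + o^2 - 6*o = (o)*(o^2 + o - 6) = o*(o - 2)*(o + 3)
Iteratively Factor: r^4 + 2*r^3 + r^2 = (r)*(r^3 + 2*r^2 + r) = r*(r + 1)*(r^2 + r) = r^2*(r + 1)*(r + 1)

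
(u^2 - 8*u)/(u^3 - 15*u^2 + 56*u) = 1/(u - 7)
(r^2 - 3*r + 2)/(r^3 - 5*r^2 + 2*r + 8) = (r - 1)/(r^2 - 3*r - 4)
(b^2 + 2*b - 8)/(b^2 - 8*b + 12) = (b + 4)/(b - 6)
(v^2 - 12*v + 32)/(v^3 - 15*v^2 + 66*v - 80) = (v - 4)/(v^2 - 7*v + 10)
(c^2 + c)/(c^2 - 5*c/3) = 3*(c + 1)/(3*c - 5)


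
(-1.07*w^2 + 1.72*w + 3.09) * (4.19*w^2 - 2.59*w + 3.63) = -4.4833*w^4 + 9.9781*w^3 + 4.6082*w^2 - 1.7595*w + 11.2167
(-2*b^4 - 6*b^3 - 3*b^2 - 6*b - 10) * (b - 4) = -2*b^5 + 2*b^4 + 21*b^3 + 6*b^2 + 14*b + 40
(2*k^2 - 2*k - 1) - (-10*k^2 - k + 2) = 12*k^2 - k - 3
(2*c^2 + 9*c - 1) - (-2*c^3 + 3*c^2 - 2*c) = 2*c^3 - c^2 + 11*c - 1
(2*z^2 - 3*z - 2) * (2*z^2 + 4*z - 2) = 4*z^4 + 2*z^3 - 20*z^2 - 2*z + 4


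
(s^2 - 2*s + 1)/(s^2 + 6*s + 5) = (s^2 - 2*s + 1)/(s^2 + 6*s + 5)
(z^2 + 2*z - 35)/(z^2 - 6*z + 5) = (z + 7)/(z - 1)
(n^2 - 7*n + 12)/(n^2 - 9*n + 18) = (n - 4)/(n - 6)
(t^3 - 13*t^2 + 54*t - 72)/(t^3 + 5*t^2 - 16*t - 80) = (t^2 - 9*t + 18)/(t^2 + 9*t + 20)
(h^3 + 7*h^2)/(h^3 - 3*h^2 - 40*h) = h*(h + 7)/(h^2 - 3*h - 40)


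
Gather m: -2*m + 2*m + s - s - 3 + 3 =0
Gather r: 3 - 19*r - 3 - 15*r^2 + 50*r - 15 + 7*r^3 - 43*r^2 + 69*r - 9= 7*r^3 - 58*r^2 + 100*r - 24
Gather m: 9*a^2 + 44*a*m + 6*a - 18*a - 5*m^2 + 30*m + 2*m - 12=9*a^2 - 12*a - 5*m^2 + m*(44*a + 32) - 12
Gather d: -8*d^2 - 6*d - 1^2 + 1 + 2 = -8*d^2 - 6*d + 2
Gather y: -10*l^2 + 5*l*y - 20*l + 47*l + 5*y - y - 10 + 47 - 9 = -10*l^2 + 27*l + y*(5*l + 4) + 28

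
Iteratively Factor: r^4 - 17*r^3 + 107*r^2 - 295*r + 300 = (r - 3)*(r^3 - 14*r^2 + 65*r - 100) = (r - 4)*(r - 3)*(r^2 - 10*r + 25) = (r - 5)*(r - 4)*(r - 3)*(r - 5)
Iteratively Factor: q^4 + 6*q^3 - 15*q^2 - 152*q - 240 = (q + 4)*(q^3 + 2*q^2 - 23*q - 60) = (q + 3)*(q + 4)*(q^2 - q - 20) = (q - 5)*(q + 3)*(q + 4)*(q + 4)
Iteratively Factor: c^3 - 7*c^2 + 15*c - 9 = (c - 3)*(c^2 - 4*c + 3) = (c - 3)^2*(c - 1)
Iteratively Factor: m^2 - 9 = (m - 3)*(m + 3)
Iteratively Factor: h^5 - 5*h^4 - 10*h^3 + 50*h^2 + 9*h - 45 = (h - 3)*(h^4 - 2*h^3 - 16*h^2 + 2*h + 15) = (h - 3)*(h + 1)*(h^3 - 3*h^2 - 13*h + 15) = (h - 5)*(h - 3)*(h + 1)*(h^2 + 2*h - 3) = (h - 5)*(h - 3)*(h + 1)*(h + 3)*(h - 1)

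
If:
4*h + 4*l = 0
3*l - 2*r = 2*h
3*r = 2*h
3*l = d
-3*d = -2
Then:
No Solution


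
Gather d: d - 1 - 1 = d - 2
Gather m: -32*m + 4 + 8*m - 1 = 3 - 24*m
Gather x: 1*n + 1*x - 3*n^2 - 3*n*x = -3*n^2 + n + x*(1 - 3*n)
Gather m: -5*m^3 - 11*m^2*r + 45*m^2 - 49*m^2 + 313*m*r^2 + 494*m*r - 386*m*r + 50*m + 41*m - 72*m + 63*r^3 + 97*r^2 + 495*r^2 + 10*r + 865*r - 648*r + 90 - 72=-5*m^3 + m^2*(-11*r - 4) + m*(313*r^2 + 108*r + 19) + 63*r^3 + 592*r^2 + 227*r + 18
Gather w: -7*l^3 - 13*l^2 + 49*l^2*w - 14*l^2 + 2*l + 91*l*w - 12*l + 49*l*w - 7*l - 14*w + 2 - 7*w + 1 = -7*l^3 - 27*l^2 - 17*l + w*(49*l^2 + 140*l - 21) + 3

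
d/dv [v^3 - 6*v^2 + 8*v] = 3*v^2 - 12*v + 8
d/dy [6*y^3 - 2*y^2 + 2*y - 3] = 18*y^2 - 4*y + 2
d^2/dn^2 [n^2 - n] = 2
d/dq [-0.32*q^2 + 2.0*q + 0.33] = 2.0 - 0.64*q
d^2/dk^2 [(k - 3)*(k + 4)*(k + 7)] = 6*k + 16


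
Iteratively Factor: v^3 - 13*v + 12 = (v + 4)*(v^2 - 4*v + 3) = (v - 1)*(v + 4)*(v - 3)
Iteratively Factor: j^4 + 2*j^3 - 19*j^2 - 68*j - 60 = (j + 2)*(j^3 - 19*j - 30) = (j + 2)^2*(j^2 - 2*j - 15) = (j - 5)*(j + 2)^2*(j + 3)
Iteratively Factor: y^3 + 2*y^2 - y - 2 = (y + 1)*(y^2 + y - 2) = (y + 1)*(y + 2)*(y - 1)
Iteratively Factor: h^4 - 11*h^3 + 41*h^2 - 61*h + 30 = (h - 1)*(h^3 - 10*h^2 + 31*h - 30) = (h - 5)*(h - 1)*(h^2 - 5*h + 6) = (h - 5)*(h - 2)*(h - 1)*(h - 3)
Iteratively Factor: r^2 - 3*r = (r - 3)*(r)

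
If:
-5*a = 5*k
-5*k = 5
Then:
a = 1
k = -1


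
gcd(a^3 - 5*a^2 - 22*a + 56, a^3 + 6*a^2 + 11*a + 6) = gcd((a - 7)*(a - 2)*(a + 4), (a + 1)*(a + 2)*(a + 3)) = 1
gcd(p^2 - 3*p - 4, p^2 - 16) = p - 4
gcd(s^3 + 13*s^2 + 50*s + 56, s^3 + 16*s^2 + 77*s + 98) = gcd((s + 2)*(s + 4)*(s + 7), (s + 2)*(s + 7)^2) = s^2 + 9*s + 14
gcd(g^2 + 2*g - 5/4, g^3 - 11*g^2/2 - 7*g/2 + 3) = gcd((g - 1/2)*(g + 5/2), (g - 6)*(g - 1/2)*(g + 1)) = g - 1/2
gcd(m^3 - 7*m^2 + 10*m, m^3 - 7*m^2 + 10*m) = m^3 - 7*m^2 + 10*m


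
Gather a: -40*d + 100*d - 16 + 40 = 60*d + 24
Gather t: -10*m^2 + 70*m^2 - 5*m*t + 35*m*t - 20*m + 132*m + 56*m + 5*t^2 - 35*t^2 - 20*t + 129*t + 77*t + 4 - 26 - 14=60*m^2 + 168*m - 30*t^2 + t*(30*m + 186) - 36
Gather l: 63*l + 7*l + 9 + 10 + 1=70*l + 20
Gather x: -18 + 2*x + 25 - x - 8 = x - 1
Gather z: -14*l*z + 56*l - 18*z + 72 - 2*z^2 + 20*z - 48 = 56*l - 2*z^2 + z*(2 - 14*l) + 24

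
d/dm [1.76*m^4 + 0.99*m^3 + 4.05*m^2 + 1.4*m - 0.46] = 7.04*m^3 + 2.97*m^2 + 8.1*m + 1.4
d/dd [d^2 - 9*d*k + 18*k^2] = 2*d - 9*k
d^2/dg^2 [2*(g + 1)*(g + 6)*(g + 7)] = 12*g + 56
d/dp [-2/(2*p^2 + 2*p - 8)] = (2*p + 1)/(p^2 + p - 4)^2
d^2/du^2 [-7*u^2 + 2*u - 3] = -14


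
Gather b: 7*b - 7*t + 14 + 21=7*b - 7*t + 35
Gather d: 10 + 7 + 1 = 18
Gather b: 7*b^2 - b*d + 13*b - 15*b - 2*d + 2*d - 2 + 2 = 7*b^2 + b*(-d - 2)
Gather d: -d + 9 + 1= 10 - d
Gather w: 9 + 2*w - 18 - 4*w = -2*w - 9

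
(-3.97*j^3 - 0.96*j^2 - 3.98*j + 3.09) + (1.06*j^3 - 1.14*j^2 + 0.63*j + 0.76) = -2.91*j^3 - 2.1*j^2 - 3.35*j + 3.85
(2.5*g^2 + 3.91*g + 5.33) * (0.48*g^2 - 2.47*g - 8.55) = 1.2*g^4 - 4.2982*g^3 - 28.4743*g^2 - 46.5956*g - 45.5715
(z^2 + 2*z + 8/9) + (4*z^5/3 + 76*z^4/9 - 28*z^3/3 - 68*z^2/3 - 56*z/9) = 4*z^5/3 + 76*z^4/9 - 28*z^3/3 - 65*z^2/3 - 38*z/9 + 8/9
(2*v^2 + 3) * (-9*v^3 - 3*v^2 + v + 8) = -18*v^5 - 6*v^4 - 25*v^3 + 7*v^2 + 3*v + 24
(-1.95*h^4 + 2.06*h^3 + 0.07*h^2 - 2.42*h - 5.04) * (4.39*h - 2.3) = -8.5605*h^5 + 13.5284*h^4 - 4.4307*h^3 - 10.7848*h^2 - 16.5596*h + 11.592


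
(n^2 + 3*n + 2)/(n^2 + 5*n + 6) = (n + 1)/(n + 3)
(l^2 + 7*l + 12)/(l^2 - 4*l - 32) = (l + 3)/(l - 8)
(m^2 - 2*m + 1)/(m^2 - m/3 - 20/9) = 9*(-m^2 + 2*m - 1)/(-9*m^2 + 3*m + 20)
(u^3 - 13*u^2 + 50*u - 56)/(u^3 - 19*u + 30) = (u^2 - 11*u + 28)/(u^2 + 2*u - 15)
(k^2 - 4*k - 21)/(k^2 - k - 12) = (k - 7)/(k - 4)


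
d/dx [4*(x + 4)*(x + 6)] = 8*x + 40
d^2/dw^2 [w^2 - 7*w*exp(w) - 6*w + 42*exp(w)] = -7*w*exp(w) + 28*exp(w) + 2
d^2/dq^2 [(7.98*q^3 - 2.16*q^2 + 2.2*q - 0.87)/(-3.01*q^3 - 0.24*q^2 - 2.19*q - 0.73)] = (50.669136*q^6 + 196.026852*q^5 + 210.034188*q^4 - 103.65978*q^3 + 13.902762*q^2 - 31.928886*q + 17.376774)/(27.270901*q^9 + 6.523272*q^8 + 60.044985*q^7 + 29.347779*q^6 + 46.851327*q^5 + 32.451858*q^4 + 17.617674*q^3 + 10.887147*q^2 + 3.501153*q + 0.389017)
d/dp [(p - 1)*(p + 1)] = 2*p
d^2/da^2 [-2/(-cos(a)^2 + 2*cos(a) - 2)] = (-23*cos(a) + 6*cos(2*a) + 3*cos(3*a) - cos(4*a) + 15)/(cos(a)^2 - 2*cos(a) + 2)^3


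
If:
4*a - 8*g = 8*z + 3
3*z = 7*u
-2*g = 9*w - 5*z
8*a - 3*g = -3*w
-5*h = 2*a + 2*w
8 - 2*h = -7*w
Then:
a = 4535/4532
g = 1745/1133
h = 347/6798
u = -687/1133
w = -3835/3399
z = -1603/1133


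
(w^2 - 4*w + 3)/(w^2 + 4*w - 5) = (w - 3)/(w + 5)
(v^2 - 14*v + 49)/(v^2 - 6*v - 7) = (v - 7)/(v + 1)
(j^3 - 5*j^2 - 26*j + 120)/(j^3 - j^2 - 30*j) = (j - 4)/j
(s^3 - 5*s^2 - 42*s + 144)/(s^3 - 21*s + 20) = (s^3 - 5*s^2 - 42*s + 144)/(s^3 - 21*s + 20)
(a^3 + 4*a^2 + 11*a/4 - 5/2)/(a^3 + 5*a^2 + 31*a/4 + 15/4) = (2*a^2 + 3*a - 2)/(2*a^2 + 5*a + 3)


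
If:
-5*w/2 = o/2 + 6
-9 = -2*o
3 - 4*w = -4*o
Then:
No Solution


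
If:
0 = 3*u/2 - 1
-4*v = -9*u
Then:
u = 2/3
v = 3/2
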